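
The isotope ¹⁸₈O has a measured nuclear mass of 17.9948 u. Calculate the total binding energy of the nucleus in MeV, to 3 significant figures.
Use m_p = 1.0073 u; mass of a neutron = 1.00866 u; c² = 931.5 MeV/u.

Z = 8, so N = A − Z = 18 − 8 = 10.
Σm = 8·m_p + 10·m_n = 8.0584 + 10.08660 = 18.14500 u
The mass defect is 18.14500 − 17.9948 = 0.15020 u.
E_B = 0.15020 × 931.5 = 139.911 MeV

140 MeV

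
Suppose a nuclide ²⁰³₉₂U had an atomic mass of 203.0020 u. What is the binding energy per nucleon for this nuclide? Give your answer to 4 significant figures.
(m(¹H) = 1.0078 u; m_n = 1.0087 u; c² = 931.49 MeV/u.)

With 92 protons and 111 neutrons (A = 203):
Σm = 92·m(¹H) + 111·m_n = 92.7176 + 111.9657 = 204.6833 u
The mass defect is 204.6833 − 203.0020 = 1.6813 u.
Converting to energy: 1.6813 u × 931.49 MeV/u = 1566.11 MeV
Per nucleon: 1566.11 / 203 = 7.715 MeV

7.715 MeV/nucleon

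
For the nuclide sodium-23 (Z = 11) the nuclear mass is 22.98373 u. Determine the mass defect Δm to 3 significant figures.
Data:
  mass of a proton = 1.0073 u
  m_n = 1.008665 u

0.201 u

The nucleus contains 11 protons and 23 − 11 = 12 neutrons.
Total constituent mass: 11 × 1.0073 + 12 × 1.008665 = 23.184280 u
The mass defect is 23.184280 − 22.98373 = 0.200550 u.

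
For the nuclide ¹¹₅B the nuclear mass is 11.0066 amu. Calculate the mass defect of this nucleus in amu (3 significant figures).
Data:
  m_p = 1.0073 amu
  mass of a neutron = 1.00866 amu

0.0819 amu

Mass of separated nucleons = 5(1.0073) + 6(1.00866) = 5.0365 + 6.05196 = 11.08846 amu
The mass defect is 11.08846 − 11.0066 = 0.08186 amu.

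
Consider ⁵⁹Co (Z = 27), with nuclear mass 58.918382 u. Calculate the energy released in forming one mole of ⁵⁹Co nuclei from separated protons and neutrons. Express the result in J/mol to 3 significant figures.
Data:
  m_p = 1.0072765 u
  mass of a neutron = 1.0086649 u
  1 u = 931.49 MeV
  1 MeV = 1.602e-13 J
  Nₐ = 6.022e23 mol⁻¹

Mass of separated nucleons = 27(1.0072765) + 32(1.0086649) = 27.1964655 + 32.2772768 = 59.4737423 u
Δm = 59.4737423 − 58.918382 = 0.5553603 u
E_B = 0.5553603 × 931.49 = 517.313 MeV
Per nucleus in joules: 517.313 MeV × 1.602e-13 J/MeV = 8.2874e-11 J
Per mole: 8.2874e-11 J × 6.022e23 mol⁻¹ = 4.9907e+13 J/mol

4.99e+13 J/mol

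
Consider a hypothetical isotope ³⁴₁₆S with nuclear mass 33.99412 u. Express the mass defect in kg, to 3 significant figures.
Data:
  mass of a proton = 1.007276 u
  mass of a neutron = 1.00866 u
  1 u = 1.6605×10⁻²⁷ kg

4.62e-28 kg

Z = 16, so N = A − Z = 34 − 16 = 18.
Total constituent mass: 16 × 1.007276 + 18 × 1.00866 = 34.272296 u
The mass defect is 34.272296 − 33.99412 = 0.278176 u.
In SI units: 0.278176 u × 1.6605×10⁻²⁷ kg/u = 4.6191e-28 kg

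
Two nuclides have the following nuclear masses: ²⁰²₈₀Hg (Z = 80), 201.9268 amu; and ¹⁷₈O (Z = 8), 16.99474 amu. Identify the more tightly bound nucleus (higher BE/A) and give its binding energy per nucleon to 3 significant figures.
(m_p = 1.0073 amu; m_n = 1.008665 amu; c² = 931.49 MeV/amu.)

²⁰²₈₀Hg; 7.91 MeV/nucleon

²⁰²₈₀Hg: Σm = 80(1.0073) + 122(1.008665) = 203.641130 amu; Δm = 1.714330 amu; E_B = 1596.9 MeV; E_B/A = 7.905 MeV
¹⁷₈O: Σm = 8(1.0073) + 9(1.008665) = 17.136385 amu; Δm = 0.141645 amu; E_B = 131.94 MeV; E_B/A = 7.761 MeV
²⁰²₈₀Hg has the higher binding energy per nucleon, so it is the more tightly bound nucleus.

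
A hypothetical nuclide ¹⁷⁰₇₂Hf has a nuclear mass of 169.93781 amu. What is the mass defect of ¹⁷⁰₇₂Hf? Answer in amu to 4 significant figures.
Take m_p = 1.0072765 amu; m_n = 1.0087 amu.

1.439 amu

With 72 protons and 98 neutrons (A = 170):
Total constituent mass: 72 × 1.0072765 + 98 × 1.0087 = 171.3765080 amu
The mass defect is 171.3765080 − 169.93781 = 1.4386980 amu.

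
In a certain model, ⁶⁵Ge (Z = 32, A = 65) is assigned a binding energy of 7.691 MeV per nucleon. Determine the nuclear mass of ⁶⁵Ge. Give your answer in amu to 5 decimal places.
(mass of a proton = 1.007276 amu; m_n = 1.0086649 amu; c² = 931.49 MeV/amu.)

Total binding energy = 65 × 7.691 = 499.915 MeV
Mass defect = 499.915 MeV / (931.49 MeV/amu) = 0.5366832 amu
Constituent mass = 32(1.007276) + 33(1.0086649) = 65.5187737 amu
Nuclear mass = 65.5187737 − 0.5366832 = 64.9820905 amu ≈ 64.98209 amu (to 5 decimal places)

64.98209 amu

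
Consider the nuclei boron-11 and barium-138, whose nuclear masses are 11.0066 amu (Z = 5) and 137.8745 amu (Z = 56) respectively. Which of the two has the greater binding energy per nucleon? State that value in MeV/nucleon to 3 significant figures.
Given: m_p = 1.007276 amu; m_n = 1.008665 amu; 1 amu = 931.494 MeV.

boron-11: Σm = 5(1.007276) + 6(1.008665) = 11.088370 amu; Δm = 0.081770 amu; E_B = 76.168 MeV; E_B/A = 6.924 MeV
barium-138: Σm = 56(1.007276) + 82(1.008665) = 139.117986 amu; Δm = 1.243486 amu; E_B = 1158.3 MeV; E_B/A = 8.393 MeV
barium-138 has the higher binding energy per nucleon, so it is the more tightly bound nucleus.

barium-138; 8.39 MeV/nucleon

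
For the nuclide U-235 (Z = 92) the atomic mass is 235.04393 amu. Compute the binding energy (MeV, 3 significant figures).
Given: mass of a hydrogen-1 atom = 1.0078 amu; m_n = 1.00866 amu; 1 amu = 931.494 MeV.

1780 MeV

Mass of separated nucleons = 92(1.0078) + 143(1.00866) = 92.7176 + 144.23838 = 236.95598 amu
The mass defect is 236.95598 − 235.04393 = 1.91205 amu.
Converting to energy: 1.91205 amu × 931.494 MeV/amu = 1781.06 MeV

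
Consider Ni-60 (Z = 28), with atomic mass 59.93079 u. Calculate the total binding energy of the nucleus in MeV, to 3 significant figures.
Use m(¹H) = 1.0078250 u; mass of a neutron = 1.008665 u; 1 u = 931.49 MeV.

527 MeV

Z = 28, so N = A − Z = 60 − 28 = 32.
Total constituent mass: 28 × 1.0078250 + 32 × 1.008665 = 60.4963800 u
Mass defect Δm = 60.4963800 − 59.93079 = 0.5655900 u
E_B = 0.5655900 × 931.49 = 526.841 MeV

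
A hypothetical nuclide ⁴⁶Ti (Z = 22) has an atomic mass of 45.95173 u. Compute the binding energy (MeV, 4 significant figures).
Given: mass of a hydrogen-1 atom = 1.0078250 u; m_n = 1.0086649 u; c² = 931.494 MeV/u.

Z = 22, so N = A − Z = 46 − 22 = 24.
Σm = 22·m(¹H) + 24·m_n = 22.1721500 + 24.2079576 = 46.3801076 u
Mass defect Δm = 46.3801076 − 45.95173 = 0.4283776 u
Binding energy = Δm·c² = 0.4283776 × 931.494 MeV/u = 399.031 MeV

399.0 MeV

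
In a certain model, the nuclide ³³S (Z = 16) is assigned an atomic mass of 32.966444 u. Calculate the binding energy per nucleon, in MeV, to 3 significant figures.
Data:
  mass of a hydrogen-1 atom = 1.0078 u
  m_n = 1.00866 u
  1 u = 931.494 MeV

8.63 MeV/nucleon

With 16 protons and 17 neutrons (A = 33):
Total constituent mass: 16 × 1.0078 + 17 × 1.00866 = 33.27202 u
Δm = 33.27202 − 32.966444 = 0.305576 u
Binding energy = Δm·c² = 0.305576 × 931.494 MeV/u = 284.642 MeV
BE/A = 284.642 MeV / 33 = 8.626 MeV/nucleon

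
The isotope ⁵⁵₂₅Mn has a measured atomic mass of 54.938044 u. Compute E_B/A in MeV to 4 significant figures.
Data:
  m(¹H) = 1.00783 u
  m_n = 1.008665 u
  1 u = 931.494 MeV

With 25 protons and 30 neutrons (A = 55):
Total constituent mass: 25 × 1.00783 + 30 × 1.008665 = 55.455700 u
Δm = 55.455700 − 54.938044 = 0.517656 u
Converting to energy: 0.517656 u × 931.494 MeV/u = 482.193 MeV
Per nucleon: 482.193 / 55 = 8.767 MeV

8.767 MeV/nucleon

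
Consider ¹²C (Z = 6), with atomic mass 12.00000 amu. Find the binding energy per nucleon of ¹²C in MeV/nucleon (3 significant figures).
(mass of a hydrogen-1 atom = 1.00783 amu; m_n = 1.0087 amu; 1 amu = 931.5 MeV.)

The nucleus contains 6 protons and 12 − 6 = 6 neutrons.
Total constituent mass: 6 × 1.00783 + 6 × 1.0087 = 12.09918 amu
Δm = 12.09918 − 12.00000 = 0.09918 amu
Binding energy = Δm·c² = 0.09918 × 931.5 MeV/amu = 92.3862 MeV
Per nucleon: 92.3862 / 12 = 7.699 MeV

7.70 MeV/nucleon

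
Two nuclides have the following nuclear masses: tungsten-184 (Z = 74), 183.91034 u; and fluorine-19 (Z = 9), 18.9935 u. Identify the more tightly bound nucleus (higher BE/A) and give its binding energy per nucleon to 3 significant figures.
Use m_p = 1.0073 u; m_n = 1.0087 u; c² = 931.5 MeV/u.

tungsten-184; 8.03 MeV/nucleon

tungsten-184: Σm = 74(1.0073) + 110(1.0087) = 185.4972 u; Δm = 1.58686 u; E_B = 1478.16 MeV; E_B/A = 8.033 MeV
fluorine-19: Σm = 9(1.0073) + 10(1.0087) = 19.1527 u; Δm = 0.1592 u; E_B = 148.2948 MeV; E_B/A = 7.80499 MeV
tungsten-184 has the higher binding energy per nucleon, so it is the more tightly bound nucleus.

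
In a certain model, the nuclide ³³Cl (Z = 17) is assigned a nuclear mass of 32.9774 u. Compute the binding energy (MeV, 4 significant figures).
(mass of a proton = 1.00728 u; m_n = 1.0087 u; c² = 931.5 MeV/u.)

266.0 MeV

The nucleus contains 17 protons and 33 − 17 = 16 neutrons.
Σm = 17·m_p + 16·m_n = 17.12376 + 16.1392 = 33.26296 u
Mass defect Δm = 33.26296 − 32.9774 = 0.28556 u
Binding energy = Δm·c² = 0.28556 × 931.5 MeV/u = 265.999 MeV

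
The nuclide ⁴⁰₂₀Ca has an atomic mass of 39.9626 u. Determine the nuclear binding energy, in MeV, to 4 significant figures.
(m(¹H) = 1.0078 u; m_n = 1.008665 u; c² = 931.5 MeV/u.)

Mass of separated nucleons = 20(1.0078) + 20(1.008665) = 20.1560 + 20.173300 = 40.329300 u
The mass defect is 40.329300 − 39.9626 = 0.366700 u.
Binding energy = Δm·c² = 0.366700 × 931.5 MeV/u = 341.581 MeV

341.6 MeV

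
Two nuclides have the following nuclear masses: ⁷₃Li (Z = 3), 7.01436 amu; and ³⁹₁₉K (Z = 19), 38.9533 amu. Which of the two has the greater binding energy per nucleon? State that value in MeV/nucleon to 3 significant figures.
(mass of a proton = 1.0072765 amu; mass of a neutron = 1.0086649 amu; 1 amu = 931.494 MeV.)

⁷₃Li: Σm = 3(1.0072765) + 4(1.0086649) = 7.0564891 amu; Δm = 0.0421291 amu; E_B = 39.243 MeV; E_B/A = 5.606 MeV
³⁹₁₉K: Σm = 19(1.0072765) + 20(1.0086649) = 39.3115515 amu; Δm = 0.3582515 amu; E_B = 333.71 MeV; E_B/A = 8.557 MeV
³⁹₁₉K has the higher binding energy per nucleon, so it is the more tightly bound nucleus.

³⁹₁₉K; 8.56 MeV/nucleon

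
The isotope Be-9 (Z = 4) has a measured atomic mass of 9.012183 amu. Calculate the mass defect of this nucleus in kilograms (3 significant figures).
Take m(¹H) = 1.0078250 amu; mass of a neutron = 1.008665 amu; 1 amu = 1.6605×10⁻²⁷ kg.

1.04e-28 kg

Σm = 4·m(¹H) + 5·m_n = 4.0313000 + 5.043325 = 9.0746250 amu
Δm = 9.0746250 − 9.012183 = 0.0624420 amu
In SI units: 0.0624420 amu × 1.6605×10⁻²⁷ kg/amu = 1.0368e-28 kg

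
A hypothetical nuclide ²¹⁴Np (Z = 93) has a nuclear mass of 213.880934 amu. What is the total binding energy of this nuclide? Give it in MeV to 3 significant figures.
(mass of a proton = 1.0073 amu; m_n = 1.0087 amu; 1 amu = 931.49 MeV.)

The nucleus contains 93 protons and 214 − 93 = 121 neutrons.
Total constituent mass: 93 × 1.0073 + 121 × 1.0087 = 215.7316 amu
Δm = 215.7316 − 213.880934 = 1.850666 amu
Converting to energy: 1.850666 amu × 931.49 MeV/amu = 1723.88 MeV

1720 MeV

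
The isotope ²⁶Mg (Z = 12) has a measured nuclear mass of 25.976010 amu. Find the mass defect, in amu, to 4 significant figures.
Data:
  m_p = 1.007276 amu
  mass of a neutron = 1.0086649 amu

Z = 12, so N = A − Z = 26 − 12 = 14.
Σm = 12·m_p + 14·m_n = 12.087312 + 14.1213086 = 26.2086206 amu
Δm = 26.2086206 − 25.976010 = 0.2326106 amu

0.2326 amu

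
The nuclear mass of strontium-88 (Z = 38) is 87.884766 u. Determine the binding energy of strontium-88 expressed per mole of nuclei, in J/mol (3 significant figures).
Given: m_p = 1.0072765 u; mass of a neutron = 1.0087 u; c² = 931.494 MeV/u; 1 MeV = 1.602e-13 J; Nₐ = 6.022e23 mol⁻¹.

Z = 38, so N = A − Z = 88 − 38 = 50.
Total constituent mass: 38 × 1.0072765 + 50 × 1.0087 = 88.7115070 u
Mass defect Δm = 88.7115070 − 87.884766 = 0.8267410 u
Converting to energy: 0.8267410 u × 931.494 MeV/u = 770.104 MeV
Per nucleus in joules: 770.104 MeV × 1.602e-13 J/MeV = 1.2337e-10 J
Per mole: 1.2337e-10 J × 6.022e23 mol⁻¹ = 7.4293e+13 J/mol

7.43e+13 J/mol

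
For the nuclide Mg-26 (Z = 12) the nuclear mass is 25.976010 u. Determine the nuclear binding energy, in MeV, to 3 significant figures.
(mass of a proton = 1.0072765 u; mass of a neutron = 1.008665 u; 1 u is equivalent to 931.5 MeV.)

With 12 protons and 14 neutrons (A = 26):
Total constituent mass: 12 × 1.0072765 + 14 × 1.008665 = 26.2086280 u
Δm = 26.2086280 − 25.976010 = 0.2326180 u
E_B = 0.2326180 × 931.5 = 216.684 MeV

217 MeV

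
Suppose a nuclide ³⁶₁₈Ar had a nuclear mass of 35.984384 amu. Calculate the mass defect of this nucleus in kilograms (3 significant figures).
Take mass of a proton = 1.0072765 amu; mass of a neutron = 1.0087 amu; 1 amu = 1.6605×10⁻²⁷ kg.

Mass of separated nucleons = 18(1.0072765) + 18(1.0087) = 18.1309770 + 18.1566 = 36.2875770 amu
The mass defect is 36.2875770 − 35.984384 = 0.3031930 amu.
In SI units: 0.3031930 amu × 1.6605×10⁻²⁷ kg/amu = 5.0345e-28 kg

5.03e-28 kg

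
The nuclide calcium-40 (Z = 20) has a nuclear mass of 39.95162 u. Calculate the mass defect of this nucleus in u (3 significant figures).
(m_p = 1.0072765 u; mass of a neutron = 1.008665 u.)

The nucleus contains 20 protons and 40 − 20 = 20 neutrons.
Total constituent mass: 20 × 1.0072765 + 20 × 1.008665 = 40.3188300 u
Δm = 40.3188300 − 39.95162 = 0.3672100 u

0.367 u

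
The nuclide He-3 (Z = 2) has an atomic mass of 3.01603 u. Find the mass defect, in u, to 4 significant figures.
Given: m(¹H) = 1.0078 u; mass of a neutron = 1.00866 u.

0.008230 u

Total constituent mass: 2 × 1.0078 + 1 × 1.00866 = 3.02426 u
The mass defect is 3.02426 − 3.01603 = 0.00823 u.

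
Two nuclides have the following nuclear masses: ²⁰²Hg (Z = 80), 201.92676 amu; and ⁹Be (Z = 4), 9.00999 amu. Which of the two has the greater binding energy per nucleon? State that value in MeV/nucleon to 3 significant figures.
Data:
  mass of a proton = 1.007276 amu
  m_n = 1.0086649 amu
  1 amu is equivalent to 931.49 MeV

²⁰²Hg: Σm = 80(1.007276) + 122(1.0086649) = 203.6391978 amu; Δm = 1.7124378 amu; E_B = 1595.1 MeV; E_B/A = 7.897 MeV
⁹Be: Σm = 4(1.007276) + 5(1.0086649) = 9.0724285 amu; Δm = 0.0624385 amu; E_B = 58.161 MeV; E_B/A = 6.462 MeV
²⁰²Hg has the higher binding energy per nucleon, so it is the more tightly bound nucleus.

²⁰²Hg; 7.90 MeV/nucleon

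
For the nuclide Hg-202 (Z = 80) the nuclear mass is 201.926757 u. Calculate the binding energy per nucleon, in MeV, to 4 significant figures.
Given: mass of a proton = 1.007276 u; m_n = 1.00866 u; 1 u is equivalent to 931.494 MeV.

7.894 MeV/nucleon

Σm = 80·m_p + 122·m_n = 80.582080 + 123.05652 = 203.638600 u
Δm = 203.638600 − 201.926757 = 1.711843 u
E_B = 1.711843 × 931.494 = 1594.57 MeV
Per nucleon: 1594.57 / 202 = 7.894 MeV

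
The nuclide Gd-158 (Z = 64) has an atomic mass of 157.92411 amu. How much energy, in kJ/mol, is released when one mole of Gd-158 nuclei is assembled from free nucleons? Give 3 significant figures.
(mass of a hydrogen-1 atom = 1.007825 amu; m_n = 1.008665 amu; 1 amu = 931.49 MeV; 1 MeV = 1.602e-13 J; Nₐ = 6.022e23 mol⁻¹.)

1.25e+11 kJ/mol

The nucleus contains 64 protons and 158 − 64 = 94 neutrons.
Σm = 64·m(¹H) + 94·m_n = 64.500800 + 94.814510 = 159.315310 amu
Δm = 159.315310 − 157.92411 = 1.391200 amu
E_B = 1.391200 × 931.49 = 1295.89 MeV
Per nucleus in joules: 1295.89 MeV × 1.602e-13 J/MeV = 2.0760e-10 J
Per mole: 2.0760e-10 J × 6.022e23 mol⁻¹ = 1.2502e+14 J/mol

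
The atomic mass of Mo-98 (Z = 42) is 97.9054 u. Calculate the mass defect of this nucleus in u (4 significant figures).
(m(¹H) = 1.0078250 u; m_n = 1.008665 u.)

Total constituent mass: 42 × 1.0078250 + 56 × 1.008665 = 98.8138900 u
Δm = 98.8138900 − 97.9054 = 0.9084900 u

0.9085 u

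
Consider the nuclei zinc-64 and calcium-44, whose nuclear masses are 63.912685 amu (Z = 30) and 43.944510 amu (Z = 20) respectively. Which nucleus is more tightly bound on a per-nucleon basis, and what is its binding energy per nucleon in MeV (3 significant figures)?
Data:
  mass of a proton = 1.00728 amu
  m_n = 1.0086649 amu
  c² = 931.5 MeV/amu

zinc-64: Σm = 30(1.00728) + 34(1.0086649) = 64.5130066 amu; Δm = 0.6003216 amu; E_B = 559.1996 MeV; E_B/A = 8.737 MeV
calcium-44: Σm = 20(1.00728) + 24(1.0086649) = 44.3535576 amu; Δm = 0.4090476 amu; E_B = 381.03 MeV; E_B/A = 8.660 MeV
zinc-64 has the higher binding energy per nucleon, so it is the more tightly bound nucleus.

zinc-64; 8.74 MeV/nucleon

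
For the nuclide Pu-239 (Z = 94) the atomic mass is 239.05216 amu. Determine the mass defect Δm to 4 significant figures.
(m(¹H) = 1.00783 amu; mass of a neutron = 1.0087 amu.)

Σm = 94·m(¹H) + 145·m_n = 94.73602 + 146.2615 = 240.99752 amu
Mass defect Δm = 240.99752 − 239.05216 = 1.94536 amu

1.945 amu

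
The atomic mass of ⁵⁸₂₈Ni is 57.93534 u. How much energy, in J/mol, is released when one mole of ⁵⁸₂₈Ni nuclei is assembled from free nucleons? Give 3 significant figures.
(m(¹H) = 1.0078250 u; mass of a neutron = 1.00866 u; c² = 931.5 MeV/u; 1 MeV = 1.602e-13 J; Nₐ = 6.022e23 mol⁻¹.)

With 28 protons and 30 neutrons (A = 58):
Total constituent mass: 28 × 1.0078250 + 30 × 1.00866 = 58.4789000 u
The mass defect is 58.4789000 − 57.93534 = 0.5435600 u.
Binding energy = Δm·c² = 0.5435600 × 931.5 MeV/u = 506.326 MeV
Per nucleus in joules: 506.326 MeV × 1.602e-13 J/MeV = 8.1113e-11 J
Per mole: 8.1113e-11 J × 6.022e23 mol⁻¹ = 4.8846e+13 J/mol

4.88e+13 J/mol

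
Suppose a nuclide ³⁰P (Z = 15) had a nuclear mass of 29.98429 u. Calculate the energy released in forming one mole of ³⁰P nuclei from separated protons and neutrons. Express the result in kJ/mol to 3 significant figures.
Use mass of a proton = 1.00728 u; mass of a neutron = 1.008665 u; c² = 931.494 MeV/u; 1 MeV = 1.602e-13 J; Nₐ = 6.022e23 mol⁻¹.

With 15 protons and 15 neutrons (A = 30):
Σm = 15·m_p + 15·m_n = 15.10920 + 15.129975 = 30.239175 u
The mass defect is 30.239175 − 29.98429 = 0.254885 u.
E_B = 0.254885 × 931.494 = 237.424 MeV
Per nucleus in joules: 237.424 MeV × 1.602e-13 J/MeV = 3.8035e-11 J
Per mole: 3.8035e-11 J × 6.022e23 mol⁻¹ = 2.2905e+13 J/mol

2.29e+10 kJ/mol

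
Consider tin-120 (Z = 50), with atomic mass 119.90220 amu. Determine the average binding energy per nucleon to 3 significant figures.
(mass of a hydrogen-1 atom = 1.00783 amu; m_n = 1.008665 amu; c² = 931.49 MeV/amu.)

With 50 protons and 70 neutrons (A = 120):
Σm = 50·m(¹H) + 70·m_n = 50.39150 + 70.606550 = 120.998050 amu
Mass defect Δm = 120.998050 − 119.90220 = 1.095850 amu
Binding energy = Δm·c² = 1.095850 × 931.49 MeV/amu = 1020.77 MeV
Per nucleon: 1020.77 / 120 = 8.506 MeV

8.51 MeV/nucleon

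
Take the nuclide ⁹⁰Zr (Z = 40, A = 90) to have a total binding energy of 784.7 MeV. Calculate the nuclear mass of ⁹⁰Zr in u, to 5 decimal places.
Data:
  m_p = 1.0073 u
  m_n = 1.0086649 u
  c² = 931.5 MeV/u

Mass defect = 784.7 MeV / (931.5 MeV/u) = 0.8424047 u
Constituent mass = 40(1.0073) + 50(1.0086649) = 90.7252450 u
Nuclear mass = 90.7252450 − 0.8424047 = 89.8828403 u ≈ 89.88284 u (to 5 decimal places)

89.88284 u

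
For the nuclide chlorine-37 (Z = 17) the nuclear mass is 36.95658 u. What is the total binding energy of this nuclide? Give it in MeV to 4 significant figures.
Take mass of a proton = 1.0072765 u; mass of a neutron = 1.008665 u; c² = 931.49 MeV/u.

317.1 MeV

Σm = 17·m_p + 20·m_n = 17.1237005 + 20.173300 = 37.2970005 u
The mass defect is 37.2970005 − 36.95658 = 0.3404205 u.
E_B = 0.3404205 × 931.49 = 317.098 MeV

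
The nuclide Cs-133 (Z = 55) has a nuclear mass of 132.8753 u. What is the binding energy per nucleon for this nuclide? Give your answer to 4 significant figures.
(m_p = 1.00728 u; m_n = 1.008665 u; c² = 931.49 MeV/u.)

8.411 MeV/nucleon

With 55 protons and 78 neutrons (A = 133):
Σm = 55·m_p + 78·m_n = 55.40040 + 78.675870 = 134.076270 u
The mass defect is 134.076270 − 132.8753 = 1.200970 u.
Binding energy = Δm·c² = 1.200970 × 931.49 MeV/u = 1118.69 MeV
Dividing by A = 133 gives 8.411 MeV per nucleon.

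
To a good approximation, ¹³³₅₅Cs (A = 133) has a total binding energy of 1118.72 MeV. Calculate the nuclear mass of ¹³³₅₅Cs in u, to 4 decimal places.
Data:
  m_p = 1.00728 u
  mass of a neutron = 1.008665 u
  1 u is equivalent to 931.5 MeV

Mass defect = 1118.72 MeV / (931.5 MeV/u) = 1.200988 u
Constituent mass = 55(1.00728) + 78(1.008665) = 134.076270 u
Nuclear mass = 134.076270 − 1.200988 = 132.875282 u ≈ 132.8753 u (to 4 decimal places)

132.8753 u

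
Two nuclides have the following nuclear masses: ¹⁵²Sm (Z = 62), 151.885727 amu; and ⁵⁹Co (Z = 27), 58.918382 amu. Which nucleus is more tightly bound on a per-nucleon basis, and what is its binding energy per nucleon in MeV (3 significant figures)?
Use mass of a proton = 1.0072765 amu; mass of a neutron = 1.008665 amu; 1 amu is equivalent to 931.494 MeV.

⁵⁹Co; 8.77 MeV/nucleon

¹⁵²Sm: Σm = 62(1.0072765) + 90(1.008665) = 153.2309930 amu; Δm = 1.3452660 amu; E_B = 1253.1 MeV; E_B/A = 8.244 MeV
⁵⁹Co: Σm = 27(1.0072765) + 32(1.008665) = 59.4737455 amu; Δm = 0.5553635 amu; E_B = 517.32 MeV; E_B/A = 8.768 MeV
⁵⁹Co has the higher binding energy per nucleon, so it is the more tightly bound nucleus.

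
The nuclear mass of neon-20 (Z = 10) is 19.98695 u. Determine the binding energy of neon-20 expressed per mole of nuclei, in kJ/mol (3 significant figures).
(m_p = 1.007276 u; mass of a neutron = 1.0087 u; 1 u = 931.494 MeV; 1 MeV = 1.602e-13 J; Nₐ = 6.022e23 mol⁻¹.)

1.55e+10 kJ/mol

The nucleus contains 10 protons and 20 − 10 = 10 neutrons.
Mass of separated nucleons = 10(1.007276) + 10(1.0087) = 10.072760 + 10.0870 = 20.159760 u
Mass defect Δm = 20.159760 − 19.98695 = 0.172810 u
Converting to energy: 0.172810 u × 931.494 MeV/u = 160.971 MeV
Per nucleus in joules: 160.971 MeV × 1.602e-13 J/MeV = 2.5788e-11 J
Per mole: 2.5788e-11 J × 6.022e23 mol⁻¹ = 1.5530e+13 J/mol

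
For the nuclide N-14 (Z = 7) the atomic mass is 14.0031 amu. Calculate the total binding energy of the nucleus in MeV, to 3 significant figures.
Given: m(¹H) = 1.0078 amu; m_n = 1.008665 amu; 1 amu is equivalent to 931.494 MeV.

104 MeV

With 7 protons and 7 neutrons (A = 14):
Mass of separated nucleons = 7(1.0078) + 7(1.008665) = 7.0546 + 7.060655 = 14.115255 amu
The mass defect is 14.115255 − 14.0031 = 0.112155 amu.
E_B = 0.112155 × 931.494 = 104.472 MeV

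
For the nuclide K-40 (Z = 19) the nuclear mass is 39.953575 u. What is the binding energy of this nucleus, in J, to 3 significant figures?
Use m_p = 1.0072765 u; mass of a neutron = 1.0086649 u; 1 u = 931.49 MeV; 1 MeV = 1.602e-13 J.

5.47e-11 J

Mass of separated nucleons = 19(1.0072765) + 21(1.0086649) = 19.1382535 + 21.1819629 = 40.3202164 u
The mass defect is 40.3202164 − 39.953575 = 0.3666414 u.
Binding energy = Δm·c² = 0.3666414 × 931.49 MeV/u = 341.523 MeV
In joules: 341.523 MeV × 1.602e-13 J/MeV = 5.4712e-11 J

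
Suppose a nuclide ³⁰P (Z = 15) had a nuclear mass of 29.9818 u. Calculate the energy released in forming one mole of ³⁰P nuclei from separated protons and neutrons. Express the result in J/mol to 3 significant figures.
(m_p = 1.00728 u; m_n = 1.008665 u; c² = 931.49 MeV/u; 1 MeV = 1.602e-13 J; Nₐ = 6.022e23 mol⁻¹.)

2.31e+13 J/mol

Mass of separated nucleons = 15(1.00728) + 15(1.008665) = 15.10920 + 15.129975 = 30.239175 u
The mass defect is 30.239175 − 29.9818 = 0.257375 u.
Binding energy = Δm·c² = 0.257375 × 931.49 MeV/u = 239.742 MeV
Per nucleus in joules: 239.742 MeV × 1.602e-13 J/MeV = 3.8407e-11 J
Per mole: 3.8407e-11 J × 6.022e23 mol⁻¹ = 2.3129e+13 J/mol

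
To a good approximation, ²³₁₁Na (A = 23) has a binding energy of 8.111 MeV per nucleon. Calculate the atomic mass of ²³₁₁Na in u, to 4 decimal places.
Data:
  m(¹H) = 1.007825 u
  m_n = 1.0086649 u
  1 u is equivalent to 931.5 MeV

22.9898 u

Total binding energy = 23 × 8.111 = 186.553 MeV
Mass defect = 186.553 MeV / (931.5 MeV/u) = 0.200272 u
Constituent mass = 11(1.007825) + 12(1.0086649) = 23.1900538 u
Atomic mass = 23.1900538 − 0.200272 = 22.9897818 u ≈ 22.9898 u (to 4 decimal places)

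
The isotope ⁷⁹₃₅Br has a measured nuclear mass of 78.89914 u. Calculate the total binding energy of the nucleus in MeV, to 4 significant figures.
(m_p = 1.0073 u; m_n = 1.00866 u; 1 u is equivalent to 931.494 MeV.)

686.9 MeV

Z = 35, so N = A − Z = 79 − 35 = 44.
Mass of separated nucleons = 35(1.0073) + 44(1.00866) = 35.2555 + 44.38104 = 79.63654 u
Mass defect Δm = 79.63654 − 78.89914 = 0.73740 u
Binding energy = Δm·c² = 0.73740 × 931.494 MeV/u = 686.884 MeV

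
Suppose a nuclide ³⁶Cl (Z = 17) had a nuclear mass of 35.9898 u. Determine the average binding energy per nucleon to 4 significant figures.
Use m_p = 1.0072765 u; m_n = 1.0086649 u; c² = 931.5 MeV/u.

Z = 17, so N = A − Z = 36 − 17 = 19.
Σm = 17·m_p + 19·m_n = 17.1237005 + 19.1646331 = 36.2883336 u
Mass defect Δm = 36.2883336 − 35.9898 = 0.2985336 u
Binding energy = Δm·c² = 0.2985336 × 931.5 MeV/u = 278.084 MeV
Per nucleon: 278.084 / 36 = 7.725 MeV

7.725 MeV/nucleon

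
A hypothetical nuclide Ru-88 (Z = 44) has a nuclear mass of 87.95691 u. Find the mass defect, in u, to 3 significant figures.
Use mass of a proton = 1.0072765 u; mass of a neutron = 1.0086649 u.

0.745 u

The nucleus contains 44 protons and 88 − 44 = 44 neutrons.
Mass of separated nucleons = 44(1.0072765) + 44(1.0086649) = 44.3201660 + 44.3812556 = 88.7014216 u
The mass defect is 88.7014216 − 87.95691 = 0.7445116 u.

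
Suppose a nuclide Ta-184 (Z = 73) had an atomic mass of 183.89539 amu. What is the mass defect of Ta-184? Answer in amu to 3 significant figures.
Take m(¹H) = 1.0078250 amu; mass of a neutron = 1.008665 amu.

Total constituent mass: 73 × 1.0078250 + 111 × 1.008665 = 185.5330400 amu
Δm = 185.5330400 − 183.89539 = 1.6376500 amu

1.64 amu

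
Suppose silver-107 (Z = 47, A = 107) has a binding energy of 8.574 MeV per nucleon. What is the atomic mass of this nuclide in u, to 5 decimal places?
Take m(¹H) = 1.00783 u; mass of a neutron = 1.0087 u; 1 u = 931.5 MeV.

Total binding energy = 107 × 8.574 = 917.418 MeV
Mass defect = 917.418 MeV / (931.5 MeV/u) = 0.9848824 u
Constituent mass = 47(1.00783) + 60(1.0087) = 107.89001 u
Atomic mass = 107.89001 − 0.9848824 = 106.9051276 u ≈ 106.90513 u (to 5 decimal places)

106.90513 u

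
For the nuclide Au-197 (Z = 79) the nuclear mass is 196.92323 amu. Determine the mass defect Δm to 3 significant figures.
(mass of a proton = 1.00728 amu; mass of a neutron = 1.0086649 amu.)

1.67 amu

Total constituent mass: 79 × 1.00728 + 118 × 1.0086649 = 198.5975782 amu
Δm = 198.5975782 − 196.92323 = 1.6743482 amu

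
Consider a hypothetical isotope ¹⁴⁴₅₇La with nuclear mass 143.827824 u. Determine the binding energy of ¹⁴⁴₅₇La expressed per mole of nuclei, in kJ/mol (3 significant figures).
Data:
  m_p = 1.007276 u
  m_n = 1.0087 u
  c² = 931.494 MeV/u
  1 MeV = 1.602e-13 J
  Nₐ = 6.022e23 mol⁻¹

The nucleus contains 57 protons and 144 − 57 = 87 neutrons.
Σm = 57·m_p + 87·m_n = 57.414732 + 87.7569 = 145.171632 u
Mass defect Δm = 145.171632 − 143.827824 = 1.343808 u
Converting to energy: 1.343808 u × 931.494 MeV/u = 1251.75 MeV
Per nucleus in joules: 1251.75 MeV × 1.602e-13 J/MeV = 2.0053e-10 J
Per mole: 2.0053e-10 J × 6.022e23 mol⁻¹ = 1.2076e+14 J/mol

1.21e+11 kJ/mol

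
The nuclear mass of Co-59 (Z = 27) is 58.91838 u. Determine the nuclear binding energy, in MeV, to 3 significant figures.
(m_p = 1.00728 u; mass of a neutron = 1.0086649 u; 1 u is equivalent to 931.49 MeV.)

Σm = 27·m_p + 32·m_n = 27.19656 + 32.2772768 = 59.4738368 u
Δm = 59.4738368 − 58.91838 = 0.5554568 u
E_B = 0.5554568 × 931.49 = 517.402 MeV

517 MeV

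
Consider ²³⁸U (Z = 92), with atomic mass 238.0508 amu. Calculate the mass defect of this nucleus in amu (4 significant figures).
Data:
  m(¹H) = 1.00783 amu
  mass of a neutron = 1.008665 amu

The nucleus contains 92 protons and 238 − 92 = 146 neutrons.
Total constituent mass: 92 × 1.00783 + 146 × 1.008665 = 239.985450 amu
Mass defect Δm = 239.985450 − 238.0508 = 1.934650 amu

1.935 amu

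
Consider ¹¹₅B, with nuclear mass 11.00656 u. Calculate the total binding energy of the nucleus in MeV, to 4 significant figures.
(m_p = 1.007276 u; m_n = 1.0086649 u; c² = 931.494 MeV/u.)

76.20 MeV

Mass of separated nucleons = 5(1.007276) + 6(1.0086649) = 5.036380 + 6.0519894 = 11.0883694 u
The mass defect is 11.0883694 − 11.00656 = 0.0818094 u.
E_B = 0.0818094 × 931.494 = 76.20497 MeV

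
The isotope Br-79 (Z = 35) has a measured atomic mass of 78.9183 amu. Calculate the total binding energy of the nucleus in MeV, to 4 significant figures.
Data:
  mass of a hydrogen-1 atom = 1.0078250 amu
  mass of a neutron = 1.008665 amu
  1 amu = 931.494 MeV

686.4 MeV

The nucleus contains 35 protons and 79 − 35 = 44 neutrons.
Total constituent mass: 35 × 1.0078250 + 44 × 1.008665 = 79.6551350 amu
Mass defect Δm = 79.6551350 − 78.9183 = 0.7368350 amu
E_B = 0.7368350 × 931.494 = 686.357 MeV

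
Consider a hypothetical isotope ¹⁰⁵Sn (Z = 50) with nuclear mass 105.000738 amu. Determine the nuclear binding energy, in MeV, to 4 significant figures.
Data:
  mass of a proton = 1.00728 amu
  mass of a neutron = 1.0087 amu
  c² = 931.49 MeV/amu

784.1 MeV

The nucleus contains 50 protons and 105 − 50 = 55 neutrons.
Mass of separated nucleons = 50(1.00728) + 55(1.0087) = 50.36400 + 55.4785 = 105.84250 amu
The mass defect is 105.84250 − 105.000738 = 0.841762 amu.
Converting to energy: 0.841762 amu × 931.49 MeV/amu = 784.093 MeV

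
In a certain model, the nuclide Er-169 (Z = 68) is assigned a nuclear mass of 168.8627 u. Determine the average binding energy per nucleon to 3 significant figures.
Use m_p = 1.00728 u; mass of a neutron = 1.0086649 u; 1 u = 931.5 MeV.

Mass of separated nucleons = 68(1.00728) + 101(1.0086649) = 68.49504 + 101.8751549 = 170.3701949 u
The mass defect is 170.3701949 − 168.8627 = 1.5074949 u.
Converting to energy: 1.5074949 u × 931.5 MeV/u = 1404.23 MeV
BE/A = 1404.23 MeV / 169 = 8.309 MeV/nucleon

8.31 MeV/nucleon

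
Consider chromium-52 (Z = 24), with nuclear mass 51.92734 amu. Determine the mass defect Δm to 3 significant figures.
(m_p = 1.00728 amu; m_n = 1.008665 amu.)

Mass of separated nucleons = 24(1.00728) + 28(1.008665) = 24.17472 + 28.242620 = 52.417340 amu
The mass defect is 52.417340 − 51.92734 = 0.490000 amu.

0.490 amu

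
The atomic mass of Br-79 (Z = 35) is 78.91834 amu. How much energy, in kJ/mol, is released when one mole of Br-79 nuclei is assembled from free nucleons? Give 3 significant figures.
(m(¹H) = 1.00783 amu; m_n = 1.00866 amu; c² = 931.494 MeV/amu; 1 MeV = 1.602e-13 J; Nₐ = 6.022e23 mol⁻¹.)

Σm = 35·m(¹H) + 44·m_n = 35.27405 + 44.38104 = 79.65509 amu
The mass defect is 79.65509 − 78.91834 = 0.73675 amu.
E_B = 0.73675 × 931.494 = 686.278 MeV
Per nucleus in joules: 686.278 MeV × 1.602e-13 J/MeV = 1.0994e-10 J
Per mole: 1.0994e-10 J × 6.022e23 mol⁻¹ = 6.6206e+13 J/mol

6.62e+10 kJ/mol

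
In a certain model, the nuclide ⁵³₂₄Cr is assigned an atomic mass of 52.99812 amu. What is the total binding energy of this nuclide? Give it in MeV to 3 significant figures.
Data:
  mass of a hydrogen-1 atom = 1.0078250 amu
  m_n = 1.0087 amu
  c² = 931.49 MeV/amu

Total constituent mass: 24 × 1.0078250 + 29 × 1.0087 = 53.4401000 amu
The mass defect is 53.4401000 − 52.99812 = 0.4419800 amu.
Converting to energy: 0.4419800 amu × 931.49 MeV/amu = 411.700 MeV

412 MeV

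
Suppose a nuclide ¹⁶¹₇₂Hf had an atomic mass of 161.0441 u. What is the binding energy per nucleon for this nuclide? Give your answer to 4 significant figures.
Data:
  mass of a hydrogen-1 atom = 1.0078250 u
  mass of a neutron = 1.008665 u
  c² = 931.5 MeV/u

7.466 MeV/nucleon

The nucleus contains 72 protons and 161 − 72 = 89 neutrons.
Total constituent mass: 72 × 1.0078250 + 89 × 1.008665 = 162.3345850 u
Mass defect Δm = 162.3345850 − 161.0441 = 1.2904850 u
Converting to energy: 1.2904850 u × 931.5 MeV/u = 1202.09 MeV
Per nucleon: 1202.09 / 161 = 7.466 MeV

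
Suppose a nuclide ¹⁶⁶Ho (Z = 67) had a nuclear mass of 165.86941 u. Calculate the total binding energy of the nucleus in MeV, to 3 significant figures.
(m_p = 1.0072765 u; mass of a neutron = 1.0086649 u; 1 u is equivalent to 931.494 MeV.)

Mass of separated nucleons = 67(1.0072765) + 99(1.0086649) = 67.4875255 + 99.8578251 = 167.3453506 u
Δm = 167.3453506 − 165.86941 = 1.4759406 u
Converting to energy: 1.4759406 u × 931.494 MeV/u = 1374.83 MeV

1370 MeV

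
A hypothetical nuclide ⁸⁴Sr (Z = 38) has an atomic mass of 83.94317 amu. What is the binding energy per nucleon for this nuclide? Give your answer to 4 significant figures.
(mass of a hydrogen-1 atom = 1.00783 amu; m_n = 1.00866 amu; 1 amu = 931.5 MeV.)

With 38 protons and 46 neutrons (A = 84):
Total constituent mass: 38 × 1.00783 + 46 × 1.00866 = 84.69590 amu
Δm = 84.69590 − 83.94317 = 0.75273 amu
Converting to energy: 0.75273 amu × 931.5 MeV/amu = 701.168 MeV
Per nucleon: 701.168 / 84 = 8.347 MeV

8.347 MeV/nucleon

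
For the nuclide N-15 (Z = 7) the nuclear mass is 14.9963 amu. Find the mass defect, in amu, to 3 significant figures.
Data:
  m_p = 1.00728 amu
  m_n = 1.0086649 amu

0.124 amu

Σm = 7·m_p + 8·m_n = 7.05096 + 8.0693192 = 15.1202792 amu
Mass defect Δm = 15.1202792 − 14.9963 = 0.1239792 amu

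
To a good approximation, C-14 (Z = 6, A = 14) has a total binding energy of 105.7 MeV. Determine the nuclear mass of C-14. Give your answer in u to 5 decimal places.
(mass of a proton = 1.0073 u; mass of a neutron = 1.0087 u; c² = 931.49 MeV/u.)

13.99993 u

Mass defect = 105.7 MeV / (931.49 MeV/u) = 0.1134741 u
Constituent mass = 6(1.0073) + 8(1.0087) = 14.1134 u
Nuclear mass = 14.1134 − 0.1134741 = 13.9999259 u ≈ 13.99993 u (to 5 decimal places)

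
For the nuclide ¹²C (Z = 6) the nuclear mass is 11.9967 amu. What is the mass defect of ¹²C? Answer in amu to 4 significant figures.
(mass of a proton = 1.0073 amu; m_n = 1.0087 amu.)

0.09930 amu

Mass of separated nucleons = 6(1.0073) + 6(1.0087) = 6.0438 + 6.0522 = 12.0960 amu
Mass defect Δm = 12.0960 − 11.9967 = 0.0993 amu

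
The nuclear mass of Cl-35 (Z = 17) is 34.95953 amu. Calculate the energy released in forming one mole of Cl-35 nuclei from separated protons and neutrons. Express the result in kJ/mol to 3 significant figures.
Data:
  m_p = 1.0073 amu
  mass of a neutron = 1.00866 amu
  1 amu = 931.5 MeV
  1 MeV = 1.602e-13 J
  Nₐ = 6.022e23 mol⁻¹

Mass of separated nucleons = 17(1.0073) + 18(1.00866) = 17.1241 + 18.15588 = 35.27998 amu
Δm = 35.27998 − 34.95953 = 0.32045 amu
E_B = 0.32045 × 931.5 = 298.499 MeV
Per nucleus in joules: 298.499 MeV × 1.602e-13 J/MeV = 4.7820e-11 J
Per mole: 4.7820e-11 J × 6.022e23 mol⁻¹ = 2.8797e+13 J/mol

2.88e+10 kJ/mol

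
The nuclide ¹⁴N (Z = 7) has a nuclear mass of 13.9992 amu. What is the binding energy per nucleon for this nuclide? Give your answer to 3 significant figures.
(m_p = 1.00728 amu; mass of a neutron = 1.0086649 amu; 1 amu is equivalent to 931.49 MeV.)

7.48 MeV/nucleon

The nucleus contains 7 protons and 14 − 7 = 7 neutrons.
Total constituent mass: 7 × 1.00728 + 7 × 1.0086649 = 14.1116143 amu
Mass defect Δm = 14.1116143 − 13.9992 = 0.1124143 amu
E_B = 0.1124143 × 931.49 = 104.7128 MeV
Dividing by A = 14 gives 7.479 MeV per nucleon.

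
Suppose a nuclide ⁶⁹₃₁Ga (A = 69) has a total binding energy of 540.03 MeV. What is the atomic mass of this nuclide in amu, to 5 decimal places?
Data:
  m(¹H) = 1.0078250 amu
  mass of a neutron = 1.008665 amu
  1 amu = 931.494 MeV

68.99210 amu

Mass defect = 540.03 MeV / (931.494 MeV/amu) = 0.5797461 amu
Constituent mass = 31(1.0078250) + 38(1.008665) = 69.5718450 amu
Atomic mass = 69.5718450 − 0.5797461 = 68.9920989 amu ≈ 68.99210 amu (to 5 decimal places)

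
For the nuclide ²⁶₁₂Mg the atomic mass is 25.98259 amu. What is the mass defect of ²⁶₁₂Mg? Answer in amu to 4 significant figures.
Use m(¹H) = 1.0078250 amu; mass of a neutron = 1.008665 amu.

0.2326 amu

Σm = 12·m(¹H) + 14·m_n = 12.0939000 + 14.121310 = 26.2152100 amu
Mass defect Δm = 26.2152100 − 25.98259 = 0.2326200 amu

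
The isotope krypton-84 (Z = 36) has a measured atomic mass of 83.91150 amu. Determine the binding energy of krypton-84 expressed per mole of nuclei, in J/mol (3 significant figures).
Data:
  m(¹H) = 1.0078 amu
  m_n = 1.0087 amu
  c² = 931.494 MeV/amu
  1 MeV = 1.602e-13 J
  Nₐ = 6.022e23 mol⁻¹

With 36 protons and 48 neutrons (A = 84):
Mass of separated nucleons = 36(1.0078) + 48(1.0087) = 36.2808 + 48.4176 = 84.6984 amu
Δm = 84.6984 − 83.91150 = 0.78690 amu
Binding energy = Δm·c² = 0.78690 × 931.494 MeV/amu = 732.993 MeV
Per nucleus in joules: 732.993 MeV × 1.602e-13 J/MeV = 1.1743e-10 J
Per mole: 1.1743e-10 J × 6.022e23 mol⁻¹ = 7.0716e+13 J/mol

7.07e+13 J/mol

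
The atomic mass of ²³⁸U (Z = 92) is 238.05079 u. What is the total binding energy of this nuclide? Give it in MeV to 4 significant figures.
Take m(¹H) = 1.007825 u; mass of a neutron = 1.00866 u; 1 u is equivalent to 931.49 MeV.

Total constituent mass: 92 × 1.007825 + 146 × 1.00866 = 239.984260 u
Mass defect Δm = 239.984260 − 238.05079 = 1.933470 u
E_B = 1.933470 × 931.49 = 1801.01 MeV

1801 MeV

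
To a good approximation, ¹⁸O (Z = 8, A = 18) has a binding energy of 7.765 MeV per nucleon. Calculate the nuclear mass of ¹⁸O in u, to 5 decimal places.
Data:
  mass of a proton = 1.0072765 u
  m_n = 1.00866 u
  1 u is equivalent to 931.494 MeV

17.99476 u

Total binding energy = 18 × 7.765 = 139.770 MeV
Mass defect = 139.770 MeV / (931.494 MeV/u) = 0.1500493 u
Constituent mass = 8(1.0072765) + 10(1.00866) = 18.1448120 u
Nuclear mass = 18.1448120 − 0.1500493 = 17.9947627 u ≈ 17.99476 u (to 5 decimal places)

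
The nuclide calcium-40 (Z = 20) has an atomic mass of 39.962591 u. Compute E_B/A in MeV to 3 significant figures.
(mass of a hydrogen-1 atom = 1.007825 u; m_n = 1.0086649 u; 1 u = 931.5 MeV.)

8.55 MeV/nucleon

Z = 20, so N = A − Z = 40 − 20 = 20.
Mass of separated nucleons = 20(1.007825) + 20(1.0086649) = 20.156500 + 20.1732980 = 40.3297980 u
Mass defect Δm = 40.3297980 − 39.962591 = 0.3672070 u
Converting to energy: 0.3672070 u × 931.5 MeV/u = 342.053 MeV
Dividing by A = 40 gives 8.551 MeV per nucleon.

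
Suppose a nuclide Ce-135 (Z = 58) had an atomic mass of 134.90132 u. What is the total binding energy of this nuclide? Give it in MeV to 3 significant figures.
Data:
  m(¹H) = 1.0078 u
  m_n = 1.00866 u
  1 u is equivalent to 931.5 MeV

The nucleus contains 58 protons and 135 − 58 = 77 neutrons.
Σm = 58·m(¹H) + 77·m_n = 58.4524 + 77.66682 = 136.11922 u
Mass defect Δm = 136.11922 − 134.90132 = 1.21790 u
Converting to energy: 1.21790 u × 931.5 MeV/u = 1134.47 MeV

1130 MeV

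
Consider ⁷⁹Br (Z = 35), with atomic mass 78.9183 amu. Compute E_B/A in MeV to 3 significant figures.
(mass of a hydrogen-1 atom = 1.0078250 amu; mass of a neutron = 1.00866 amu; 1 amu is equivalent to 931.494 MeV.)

Total constituent mass: 35 × 1.0078250 + 44 × 1.00866 = 79.6549150 amu
Mass defect Δm = 79.6549150 − 78.9183 = 0.7366150 amu
Converting to energy: 0.7366150 amu × 931.494 MeV/amu = 686.152 MeV
Dividing by A = 79 gives 8.685 MeV per nucleon.

8.69 MeV/nucleon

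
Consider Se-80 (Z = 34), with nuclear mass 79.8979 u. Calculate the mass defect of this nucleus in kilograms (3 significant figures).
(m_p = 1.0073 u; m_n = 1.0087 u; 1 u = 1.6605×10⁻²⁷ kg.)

The nucleus contains 34 protons and 80 − 34 = 46 neutrons.
Mass of separated nucleons = 34(1.0073) + 46(1.0087) = 34.2482 + 46.4002 = 80.6484 u
The mass defect is 80.6484 − 79.8979 = 0.7505 u.
In SI units: 0.7505 u × 1.6605×10⁻²⁷ kg/u = 1.2462e-27 kg

1.25e-27 kg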